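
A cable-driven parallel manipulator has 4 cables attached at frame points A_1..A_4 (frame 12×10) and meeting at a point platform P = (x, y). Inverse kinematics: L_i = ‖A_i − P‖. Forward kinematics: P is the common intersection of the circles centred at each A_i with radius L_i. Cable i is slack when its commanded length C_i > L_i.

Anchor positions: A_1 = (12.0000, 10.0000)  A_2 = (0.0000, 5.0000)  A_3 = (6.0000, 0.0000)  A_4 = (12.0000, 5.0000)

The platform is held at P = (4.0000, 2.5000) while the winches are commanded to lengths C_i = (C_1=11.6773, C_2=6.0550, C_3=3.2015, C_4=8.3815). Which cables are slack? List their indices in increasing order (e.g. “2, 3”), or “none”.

1, 2

cable 1: √((8.0000)²+(7.5000)²)=10.9659, C_1=11.6773: slack
cable 2: √((-4.0000)²+(2.5000)²)=4.7170, C_2=6.0550: slack
cable 3: √((2.0000)²+(-2.5000)²)=3.2016, C_3=3.2015: taut
cable 4: √((8.0000)²+(2.5000)²)=8.3815, C_4=8.3815: taut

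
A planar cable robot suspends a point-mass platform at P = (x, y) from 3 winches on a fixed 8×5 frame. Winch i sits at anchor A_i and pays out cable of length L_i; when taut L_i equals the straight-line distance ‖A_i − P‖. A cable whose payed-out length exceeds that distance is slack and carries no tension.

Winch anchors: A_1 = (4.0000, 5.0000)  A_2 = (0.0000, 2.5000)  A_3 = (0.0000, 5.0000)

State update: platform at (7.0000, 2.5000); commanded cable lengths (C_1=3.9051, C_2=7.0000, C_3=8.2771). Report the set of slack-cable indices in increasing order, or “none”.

cable 1: √((-3.0000)²+(2.5000)²)=3.9051, C_1=3.9051: taut
cable 2: √((-7.0000)²+(0.0000)²)=7.0000, C_2=7.0000: taut
cable 3: √((-7.0000)²+(2.5000)²)=7.4330, C_3=8.2771: slack

3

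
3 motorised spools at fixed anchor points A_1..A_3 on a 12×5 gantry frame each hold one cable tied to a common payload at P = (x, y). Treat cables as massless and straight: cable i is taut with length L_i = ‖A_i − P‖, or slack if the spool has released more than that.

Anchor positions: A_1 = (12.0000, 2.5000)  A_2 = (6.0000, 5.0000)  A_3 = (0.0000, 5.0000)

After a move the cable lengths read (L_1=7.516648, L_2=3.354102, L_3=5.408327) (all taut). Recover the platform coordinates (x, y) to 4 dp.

expand ‖A_i−P‖²=L_i² and subtract eq 1 (q_i ≔ ‖A_i‖²−L_i²)
q_1 = 144.0000+6.2500−56.5000 = 93.7500
eq1−eq2 → [12.0000  -5.0000]·P = 44.0000
eq1−eq3 → [24.0000  -5.0000]·P = 98.0000
2×2 solve → P = (4.5000, 2.0000)

(4.5000, 2.0000)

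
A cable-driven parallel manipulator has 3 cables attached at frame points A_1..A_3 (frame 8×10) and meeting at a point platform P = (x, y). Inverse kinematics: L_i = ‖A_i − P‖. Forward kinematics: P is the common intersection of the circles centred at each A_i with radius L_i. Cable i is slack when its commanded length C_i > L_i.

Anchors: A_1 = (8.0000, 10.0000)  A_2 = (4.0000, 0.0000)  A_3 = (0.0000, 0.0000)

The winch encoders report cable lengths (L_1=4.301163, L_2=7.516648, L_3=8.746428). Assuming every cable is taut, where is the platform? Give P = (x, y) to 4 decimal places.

expand ‖A_i−P‖²=L_i² and subtract eq 1 (c_i ≔ ‖A_i‖²−L_i²)
c_1 = 64.0000+100.0000−18.5000 = 145.5000
eq1−eq2 → [8.0000  20.0000]·P = 186.0000
eq1−eq3 → [16.0000  20.0000]·P = 222.0000
2×2 solve → P = (4.5000, 7.5000)

(4.5000, 7.5000)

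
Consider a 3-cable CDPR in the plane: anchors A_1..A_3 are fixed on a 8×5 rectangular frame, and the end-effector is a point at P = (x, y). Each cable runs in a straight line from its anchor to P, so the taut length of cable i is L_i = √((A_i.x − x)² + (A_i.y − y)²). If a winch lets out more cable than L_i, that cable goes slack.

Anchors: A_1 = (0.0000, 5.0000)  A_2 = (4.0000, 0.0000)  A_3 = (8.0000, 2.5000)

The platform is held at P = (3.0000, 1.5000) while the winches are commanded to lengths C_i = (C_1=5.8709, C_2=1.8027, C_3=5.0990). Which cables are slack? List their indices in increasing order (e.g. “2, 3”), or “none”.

1

i=1: geometric 4.6098 vs commanded 5.8709 ⇒ slack
i=2: geometric 1.8028 vs commanded 1.8027 ⇒ taut
i=3: geometric 5.0990 vs commanded 5.0990 ⇒ taut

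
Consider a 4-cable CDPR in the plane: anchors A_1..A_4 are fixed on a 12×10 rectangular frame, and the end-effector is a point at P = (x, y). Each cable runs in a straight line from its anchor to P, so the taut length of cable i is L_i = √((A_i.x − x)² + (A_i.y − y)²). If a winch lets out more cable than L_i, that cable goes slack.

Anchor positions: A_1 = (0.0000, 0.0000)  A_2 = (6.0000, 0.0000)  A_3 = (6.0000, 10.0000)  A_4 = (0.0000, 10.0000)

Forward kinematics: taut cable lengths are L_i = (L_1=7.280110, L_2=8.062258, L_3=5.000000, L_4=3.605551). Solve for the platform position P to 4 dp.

(2.0000, 7.0000)

each cable: (A_i−P)·(A_i−P) = L_i²; let c_i = ‖A_i‖²−L_i²
c_1 = 0.0000+0.0000−53.0000 = -53.0000
row 1: -12.0000x + 0.0000y = -24.0000  (c_2=-29.0000)
row 2: -12.0000x − 20.0000y = -164.0000  (c_3=111.0000)
row 3: 0.0000x − 20.0000y = -140.0000  (c_4=87.0000)
Cramer on rows 1–2 → x = 2.0000, y = 7.0000
check cable 4: ‖A_4−P‖² = 13.0000 ≈ L_4² = 13.0000 ✓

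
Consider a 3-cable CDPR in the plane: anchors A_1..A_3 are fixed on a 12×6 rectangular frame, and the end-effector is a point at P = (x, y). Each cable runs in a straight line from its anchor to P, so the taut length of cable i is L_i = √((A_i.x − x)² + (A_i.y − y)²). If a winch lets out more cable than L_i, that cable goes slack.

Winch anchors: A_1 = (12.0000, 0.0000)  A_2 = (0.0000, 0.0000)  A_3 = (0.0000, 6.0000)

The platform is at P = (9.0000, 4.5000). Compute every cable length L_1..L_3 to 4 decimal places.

cable 1: Δx=3.0000, Δy=-4.5000; L_1 = √(Δx²+Δy²) = 5.4083
cable 2: Δx=-9.0000, Δy=-4.5000; L_2 = √(Δx²+Δy²) = 10.0623
cable 3: Δx=-9.0000, Δy=1.5000; L_3 = √(Δx²+Δy²) = 9.1241

(5.4083, 10.0623, 9.1241)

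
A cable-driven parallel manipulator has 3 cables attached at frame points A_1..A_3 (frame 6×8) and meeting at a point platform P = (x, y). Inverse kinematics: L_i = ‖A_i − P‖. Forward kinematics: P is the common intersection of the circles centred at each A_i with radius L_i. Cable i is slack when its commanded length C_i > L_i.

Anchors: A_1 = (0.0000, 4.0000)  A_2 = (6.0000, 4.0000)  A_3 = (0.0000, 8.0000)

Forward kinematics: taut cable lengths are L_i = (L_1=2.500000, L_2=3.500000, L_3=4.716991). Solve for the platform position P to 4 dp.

(2.5000, 4.0000)

each cable: (A_i−P)·(A_i−P) = L_i²; let q_i = ‖A_i‖²−L_i²
q_1 = 0.0000+16.0000−6.2500 = 9.7500
row 1: -12.0000x + 0.0000y = -30.0000  (q_2=39.7500)
row 2: 0.0000x − 8.0000y = -32.0000  (q_3=41.7500)
Cramer on rows 1–2 → x = 2.5000, y = 4.0000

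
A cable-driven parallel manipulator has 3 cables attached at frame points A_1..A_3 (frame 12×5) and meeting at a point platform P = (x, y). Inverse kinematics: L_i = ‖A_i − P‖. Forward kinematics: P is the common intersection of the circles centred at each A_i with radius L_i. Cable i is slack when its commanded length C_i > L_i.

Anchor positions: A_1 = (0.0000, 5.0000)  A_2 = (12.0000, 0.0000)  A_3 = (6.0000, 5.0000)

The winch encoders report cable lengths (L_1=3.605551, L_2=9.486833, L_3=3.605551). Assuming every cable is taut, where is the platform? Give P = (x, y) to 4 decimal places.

(3.0000, 3.0000)

each cable: (A_i−P)·(A_i−P) = L_i²; let q_i = ‖A_i‖²−L_i²
q_1 = 0.0000+25.0000−13.0000 = 12.0000
row 1: -24.0000x + 10.0000y = -42.0000  (q_2=54.0000)
row 2: -12.0000x + 0.0000y = -36.0000  (q_3=48.0000)
Cramer on rows 1–2 → x = 3.0000, y = 3.0000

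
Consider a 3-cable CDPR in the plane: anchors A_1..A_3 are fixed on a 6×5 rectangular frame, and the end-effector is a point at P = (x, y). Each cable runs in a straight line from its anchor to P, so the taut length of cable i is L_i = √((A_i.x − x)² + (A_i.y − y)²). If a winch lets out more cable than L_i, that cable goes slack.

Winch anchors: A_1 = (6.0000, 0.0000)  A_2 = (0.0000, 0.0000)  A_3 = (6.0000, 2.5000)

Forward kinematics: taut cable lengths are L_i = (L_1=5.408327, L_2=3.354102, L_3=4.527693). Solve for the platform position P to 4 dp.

circle eqns → linear via eq_j − eq_1; set q_j = A_j·A_j − L_j²
q_1 = 36.0000+0.0000−29.2500 = 6.7500
12.0000·x + 0.0000·y = q_1−q_2 = 18.0000
0.0000·x − 5.0000·y = q_1−q_3 = -15.0000
solve first two rows → x=1.5000, y=3.0000

(1.5000, 3.0000)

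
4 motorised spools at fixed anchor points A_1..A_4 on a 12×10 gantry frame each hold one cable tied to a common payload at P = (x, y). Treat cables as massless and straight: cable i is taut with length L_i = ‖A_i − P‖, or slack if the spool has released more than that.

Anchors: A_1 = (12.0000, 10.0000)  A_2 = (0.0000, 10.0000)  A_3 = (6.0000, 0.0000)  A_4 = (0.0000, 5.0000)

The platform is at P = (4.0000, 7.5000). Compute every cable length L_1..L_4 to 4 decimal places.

L_1 = √((12.0000−4.0000)² + (10.0000−7.5000)²) = 8.3815
L_2 = √((0.0000−4.0000)² + (10.0000−7.5000)²) = 4.7170
L_3 = √((6.0000−4.0000)² + (0.0000−7.5000)²) = 7.7621
L_4 = √((0.0000−4.0000)² + (5.0000−7.5000)²) = 4.7170

(8.3815, 4.7170, 7.7621, 4.7170)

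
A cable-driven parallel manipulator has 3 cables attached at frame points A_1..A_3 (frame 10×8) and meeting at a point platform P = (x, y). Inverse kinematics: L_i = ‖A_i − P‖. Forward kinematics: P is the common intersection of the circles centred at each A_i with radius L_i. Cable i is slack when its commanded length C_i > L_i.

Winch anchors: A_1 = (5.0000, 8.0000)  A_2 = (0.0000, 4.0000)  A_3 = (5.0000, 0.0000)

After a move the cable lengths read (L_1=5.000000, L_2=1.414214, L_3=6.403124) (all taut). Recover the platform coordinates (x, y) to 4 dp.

each cable: (A_i−P)·(A_i−P) = L_i²; let q_i = ‖A_i‖²−L_i²
q_1 = 25.0000+64.0000−25.0000 = 64.0000
row 1: 10.0000x + 8.0000y = 50.0000  (q_2=14.0000)
row 2: 0.0000x + 16.0000y = 80.0000  (q_3=-16.0000)
Cramer on rows 1–2 → x = 1.0000, y = 5.0000

(1.0000, 5.0000)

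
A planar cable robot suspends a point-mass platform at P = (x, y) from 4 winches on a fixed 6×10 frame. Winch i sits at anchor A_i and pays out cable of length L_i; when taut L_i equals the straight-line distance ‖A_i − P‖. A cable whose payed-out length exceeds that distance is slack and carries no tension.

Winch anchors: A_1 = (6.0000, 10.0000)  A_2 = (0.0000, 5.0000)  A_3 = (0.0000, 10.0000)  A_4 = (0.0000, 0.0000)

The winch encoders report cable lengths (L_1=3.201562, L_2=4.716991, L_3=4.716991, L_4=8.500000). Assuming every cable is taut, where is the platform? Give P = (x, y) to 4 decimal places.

expand ‖A_i−P‖²=L_i² and subtract eq 1 (k_i ≔ ‖A_i‖²−L_i²)
k_1 = 36.0000+100.0000−10.2500 = 125.7500
eq1−eq2 → [12.0000  10.0000]·P = 123.0000
eq1−eq3 → [12.0000  0.0000]·P = 48.0000
eq1−eq4 → [12.0000  20.0000]·P = 198.0000
2×2 solve → P = (4.0000, 7.5000)
check cable 4: ‖A_4−P‖² = 72.2500 ≈ L_4² = 72.2500 ✓

(4.0000, 7.5000)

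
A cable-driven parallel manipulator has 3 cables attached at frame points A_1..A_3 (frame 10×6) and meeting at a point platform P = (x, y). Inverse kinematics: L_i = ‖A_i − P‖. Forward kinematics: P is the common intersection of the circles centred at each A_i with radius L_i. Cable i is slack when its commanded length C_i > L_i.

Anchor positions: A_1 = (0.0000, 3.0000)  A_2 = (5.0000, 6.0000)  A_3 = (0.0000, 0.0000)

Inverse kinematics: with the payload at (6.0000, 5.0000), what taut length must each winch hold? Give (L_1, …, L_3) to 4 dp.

cable 1: Δx=-6.0000, Δy=-2.0000; L_1 = √(Δx²+Δy²) = 6.3246
cable 2: Δx=-1.0000, Δy=1.0000; L_2 = √(Δx²+Δy²) = 1.4142
cable 3: Δx=-6.0000, Δy=-5.0000; L_3 = √(Δx²+Δy²) = 7.8102

(6.3246, 1.4142, 7.8102)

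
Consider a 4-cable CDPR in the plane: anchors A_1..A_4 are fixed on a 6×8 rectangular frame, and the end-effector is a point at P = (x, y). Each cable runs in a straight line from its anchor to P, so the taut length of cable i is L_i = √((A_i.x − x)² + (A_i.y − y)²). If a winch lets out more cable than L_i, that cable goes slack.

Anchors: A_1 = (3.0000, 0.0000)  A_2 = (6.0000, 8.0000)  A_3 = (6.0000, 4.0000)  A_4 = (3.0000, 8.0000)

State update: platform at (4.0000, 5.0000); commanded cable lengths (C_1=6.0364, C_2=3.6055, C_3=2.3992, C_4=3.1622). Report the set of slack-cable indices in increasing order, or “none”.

cable 1: √((-1.0000)²+(-5.0000)²)=5.0990, C_1=6.0364: slack
cable 2: √((2.0000)²+(3.0000)²)=3.6056, C_2=3.6055: taut
cable 3: √((2.0000)²+(-1.0000)²)=2.2361, C_3=2.3992: slack
cable 4: √((-1.0000)²+(3.0000)²)=3.1623, C_4=3.1622: taut

1, 3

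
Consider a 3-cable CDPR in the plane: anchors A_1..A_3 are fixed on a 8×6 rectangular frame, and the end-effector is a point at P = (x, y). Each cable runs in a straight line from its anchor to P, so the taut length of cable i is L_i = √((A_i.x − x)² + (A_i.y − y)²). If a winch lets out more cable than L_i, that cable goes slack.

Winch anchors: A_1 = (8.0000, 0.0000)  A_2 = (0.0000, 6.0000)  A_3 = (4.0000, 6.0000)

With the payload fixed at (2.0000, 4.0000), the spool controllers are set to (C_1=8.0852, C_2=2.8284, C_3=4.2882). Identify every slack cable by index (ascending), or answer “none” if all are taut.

1, 3

i=1: geometric 7.2111 vs commanded 8.0852 ⇒ slack
i=2: geometric 2.8284 vs commanded 2.8284 ⇒ taut
i=3: geometric 2.8284 vs commanded 4.2882 ⇒ slack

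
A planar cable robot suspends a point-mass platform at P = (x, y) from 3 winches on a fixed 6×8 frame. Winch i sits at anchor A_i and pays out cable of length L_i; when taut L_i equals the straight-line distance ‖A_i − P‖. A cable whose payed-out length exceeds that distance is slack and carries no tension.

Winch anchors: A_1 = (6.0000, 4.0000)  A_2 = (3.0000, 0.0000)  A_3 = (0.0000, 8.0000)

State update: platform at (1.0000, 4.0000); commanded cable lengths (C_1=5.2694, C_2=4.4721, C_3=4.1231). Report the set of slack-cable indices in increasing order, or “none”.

1

i=1: geometric 5.0000 vs commanded 5.2694 ⇒ slack
i=2: geometric 4.4721 vs commanded 4.4721 ⇒ taut
i=3: geometric 4.1231 vs commanded 4.1231 ⇒ taut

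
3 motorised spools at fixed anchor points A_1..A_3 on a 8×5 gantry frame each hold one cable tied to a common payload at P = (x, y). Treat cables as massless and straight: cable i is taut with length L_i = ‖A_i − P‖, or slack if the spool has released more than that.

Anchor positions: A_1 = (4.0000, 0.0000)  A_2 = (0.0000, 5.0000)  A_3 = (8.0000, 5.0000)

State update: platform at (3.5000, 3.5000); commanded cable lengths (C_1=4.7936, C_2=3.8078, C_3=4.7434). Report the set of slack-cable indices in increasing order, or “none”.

1

i=1: geometric 3.5355 vs commanded 4.7936 ⇒ slack
i=2: geometric 3.8079 vs commanded 3.8078 ⇒ taut
i=3: geometric 4.7434 vs commanded 4.7434 ⇒ taut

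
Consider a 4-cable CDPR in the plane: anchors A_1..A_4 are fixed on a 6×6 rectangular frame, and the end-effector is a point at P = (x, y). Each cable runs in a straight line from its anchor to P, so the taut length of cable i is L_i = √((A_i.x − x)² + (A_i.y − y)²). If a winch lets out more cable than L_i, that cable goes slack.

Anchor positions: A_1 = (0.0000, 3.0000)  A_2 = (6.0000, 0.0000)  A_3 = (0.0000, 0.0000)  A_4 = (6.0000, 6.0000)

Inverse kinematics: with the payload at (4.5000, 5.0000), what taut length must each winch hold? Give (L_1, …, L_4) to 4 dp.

(4.9244, 5.2202, 6.7268, 1.8028)

L_1 = √((0.0000−4.5000)² + (3.0000−5.0000)²) = 4.9244
L_2 = √((6.0000−4.5000)² + (0.0000−5.0000)²) = 5.2202
L_3 = √((0.0000−4.5000)² + (0.0000−5.0000)²) = 6.7268
L_4 = √((6.0000−4.5000)² + (6.0000−5.0000)²) = 1.8028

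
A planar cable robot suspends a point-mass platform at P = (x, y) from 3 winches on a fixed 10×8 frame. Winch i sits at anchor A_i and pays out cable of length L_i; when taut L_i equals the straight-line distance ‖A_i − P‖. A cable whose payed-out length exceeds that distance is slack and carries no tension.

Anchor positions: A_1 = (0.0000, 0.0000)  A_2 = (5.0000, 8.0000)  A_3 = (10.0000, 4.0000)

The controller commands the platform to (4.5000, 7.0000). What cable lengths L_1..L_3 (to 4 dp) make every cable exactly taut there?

L_1 = √((0.0000−4.5000)² + (0.0000−7.0000)²) = 8.3217
L_2 = √((5.0000−4.5000)² + (8.0000−7.0000)²) = 1.1180
L_3 = √((10.0000−4.5000)² + (4.0000−7.0000)²) = 6.2650

(8.3217, 1.1180, 6.2650)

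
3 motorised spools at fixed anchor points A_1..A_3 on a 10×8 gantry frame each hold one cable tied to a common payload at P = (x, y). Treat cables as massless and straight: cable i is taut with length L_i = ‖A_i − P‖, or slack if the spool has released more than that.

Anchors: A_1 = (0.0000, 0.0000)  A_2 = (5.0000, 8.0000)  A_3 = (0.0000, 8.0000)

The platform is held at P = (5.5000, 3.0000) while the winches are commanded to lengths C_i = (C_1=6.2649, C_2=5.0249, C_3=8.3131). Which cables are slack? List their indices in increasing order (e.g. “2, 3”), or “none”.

i=1: geometric 6.2650 vs commanded 6.2649 ⇒ taut
i=2: geometric 5.0249 vs commanded 5.0249 ⇒ taut
i=3: geometric 7.4330 vs commanded 8.3131 ⇒ slack

3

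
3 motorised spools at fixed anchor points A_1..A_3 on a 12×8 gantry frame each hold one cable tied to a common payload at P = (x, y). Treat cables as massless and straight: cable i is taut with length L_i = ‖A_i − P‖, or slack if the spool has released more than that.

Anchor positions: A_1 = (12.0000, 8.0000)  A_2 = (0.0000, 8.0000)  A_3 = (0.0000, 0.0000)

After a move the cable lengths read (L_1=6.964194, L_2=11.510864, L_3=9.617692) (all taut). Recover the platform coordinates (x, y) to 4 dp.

each cable: (A_i−P)·(A_i−P) = L_i²; let q_i = ‖A_i‖²−L_i²
q_1 = 144.0000+64.0000−48.5000 = 159.5000
row 1: 24.0000x + 0.0000y = 228.0000  (q_2=-68.5000)
row 2: 24.0000x + 16.0000y = 252.0000  (q_3=-92.5000)
Cramer on rows 1–2 → x = 9.5000, y = 1.5000

(9.5000, 1.5000)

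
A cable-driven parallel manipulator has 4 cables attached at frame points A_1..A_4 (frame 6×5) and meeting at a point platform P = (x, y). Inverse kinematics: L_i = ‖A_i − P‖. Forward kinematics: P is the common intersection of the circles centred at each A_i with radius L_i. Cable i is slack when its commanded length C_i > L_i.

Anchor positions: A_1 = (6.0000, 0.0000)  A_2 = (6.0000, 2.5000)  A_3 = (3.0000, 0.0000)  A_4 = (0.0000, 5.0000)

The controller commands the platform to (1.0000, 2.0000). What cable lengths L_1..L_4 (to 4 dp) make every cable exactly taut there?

L_1: Δ = A_1−P = (5.0000, -2.0000) → ‖Δ‖ = √29.0000 = 5.3852
L_2: Δ = A_2−P = (5.0000, 0.5000) → ‖Δ‖ = √25.2500 = 5.0249
L_3: Δ = A_3−P = (2.0000, -2.0000) → ‖Δ‖ = √8.0000 = 2.8284
L_4: Δ = A_4−P = (-1.0000, 3.0000) → ‖Δ‖ = √10.0000 = 3.1623

(5.3852, 5.0249, 2.8284, 3.1623)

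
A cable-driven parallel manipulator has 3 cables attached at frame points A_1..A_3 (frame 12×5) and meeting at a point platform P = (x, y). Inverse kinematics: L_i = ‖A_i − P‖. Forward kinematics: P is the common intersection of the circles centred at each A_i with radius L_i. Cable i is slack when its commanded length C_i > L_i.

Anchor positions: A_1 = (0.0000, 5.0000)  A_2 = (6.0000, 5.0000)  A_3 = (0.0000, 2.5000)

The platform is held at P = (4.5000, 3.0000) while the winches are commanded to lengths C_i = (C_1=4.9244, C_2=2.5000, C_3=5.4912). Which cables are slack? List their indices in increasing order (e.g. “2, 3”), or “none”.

cable 1: L_1 = ‖A_1−P‖ = 4.9244;  C_1 = 4.9244 → taut
cable 2: L_2 = ‖A_2−P‖ = 2.5000;  C_2 = 2.5000 → taut
cable 3: L_3 = ‖A_3−P‖ = 4.5277;  C_3 = 5.4912 → slack

3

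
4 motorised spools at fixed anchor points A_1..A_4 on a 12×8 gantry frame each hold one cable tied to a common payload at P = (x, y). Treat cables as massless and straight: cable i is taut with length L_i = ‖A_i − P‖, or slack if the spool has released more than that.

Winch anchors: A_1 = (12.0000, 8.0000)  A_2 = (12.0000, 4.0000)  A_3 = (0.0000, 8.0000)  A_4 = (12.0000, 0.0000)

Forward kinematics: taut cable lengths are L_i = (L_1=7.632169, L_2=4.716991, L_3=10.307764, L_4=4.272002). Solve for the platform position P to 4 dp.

(8.0000, 1.5000)

each cable: (A_i−P)·(A_i−P) = L_i²; let q_i = ‖A_i‖²−L_i²
q_1 = 144.0000+64.0000−58.2500 = 149.7500
row 1: 0.0000x + 8.0000y = 12.0000  (q_2=137.7500)
row 2: 24.0000x + 0.0000y = 192.0000  (q_3=-42.2500)
row 3: 0.0000x + 16.0000y = 24.0000  (q_4=125.7500)
Cramer on rows 1–2 → x = 8.0000, y = 1.5000
check cable 4: ‖A_4−P‖² = 18.2500 ≈ L_4² = 18.2500 ✓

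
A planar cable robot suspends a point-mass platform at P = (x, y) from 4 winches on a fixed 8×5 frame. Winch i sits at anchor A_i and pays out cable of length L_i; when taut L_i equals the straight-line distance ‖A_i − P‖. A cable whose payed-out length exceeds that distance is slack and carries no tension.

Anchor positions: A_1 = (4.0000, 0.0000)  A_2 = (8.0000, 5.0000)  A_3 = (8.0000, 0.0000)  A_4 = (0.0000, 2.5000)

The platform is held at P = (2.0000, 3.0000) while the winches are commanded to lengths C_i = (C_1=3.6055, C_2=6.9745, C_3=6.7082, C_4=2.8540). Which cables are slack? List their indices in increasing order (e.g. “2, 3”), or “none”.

i=1: geometric 3.6056 vs commanded 3.6055 ⇒ taut
i=2: geometric 6.3246 vs commanded 6.9745 ⇒ slack
i=3: geometric 6.7082 vs commanded 6.7082 ⇒ taut
i=4: geometric 2.0616 vs commanded 2.8540 ⇒ slack

2, 4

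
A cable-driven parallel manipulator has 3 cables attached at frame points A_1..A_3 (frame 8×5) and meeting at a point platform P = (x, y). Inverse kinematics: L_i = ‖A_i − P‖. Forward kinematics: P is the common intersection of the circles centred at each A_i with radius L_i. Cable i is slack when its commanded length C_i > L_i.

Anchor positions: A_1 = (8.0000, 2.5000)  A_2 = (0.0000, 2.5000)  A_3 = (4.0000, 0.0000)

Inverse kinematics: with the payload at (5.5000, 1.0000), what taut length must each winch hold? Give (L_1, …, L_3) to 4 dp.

(2.9155, 5.7009, 1.8028)

L_1: Δ = A_1−P = (2.5000, 1.5000) → ‖Δ‖ = √8.5000 = 2.9155
L_2: Δ = A_2−P = (-5.5000, 1.5000) → ‖Δ‖ = √32.5000 = 5.7009
L_3: Δ = A_3−P = (-1.5000, -1.0000) → ‖Δ‖ = √3.2500 = 1.8028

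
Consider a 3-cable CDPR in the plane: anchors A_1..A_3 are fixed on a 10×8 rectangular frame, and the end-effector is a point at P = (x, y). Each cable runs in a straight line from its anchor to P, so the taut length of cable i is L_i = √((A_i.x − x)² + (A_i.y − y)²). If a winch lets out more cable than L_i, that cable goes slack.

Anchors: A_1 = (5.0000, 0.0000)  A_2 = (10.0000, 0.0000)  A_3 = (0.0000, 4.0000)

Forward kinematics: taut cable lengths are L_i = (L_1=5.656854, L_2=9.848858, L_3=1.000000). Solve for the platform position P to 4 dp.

circle eqns → linear via eq_j − eq_1; set q_j = A_j·A_j − L_j²
q_1 = 25.0000+0.0000−32.0000 = -7.0000
-10.0000·x + 0.0000·y = q_1−q_2 = -10.0000
10.0000·x − 8.0000·y = q_1−q_3 = -22.0000
solve first two rows → x=1.0000, y=4.0000

(1.0000, 4.0000)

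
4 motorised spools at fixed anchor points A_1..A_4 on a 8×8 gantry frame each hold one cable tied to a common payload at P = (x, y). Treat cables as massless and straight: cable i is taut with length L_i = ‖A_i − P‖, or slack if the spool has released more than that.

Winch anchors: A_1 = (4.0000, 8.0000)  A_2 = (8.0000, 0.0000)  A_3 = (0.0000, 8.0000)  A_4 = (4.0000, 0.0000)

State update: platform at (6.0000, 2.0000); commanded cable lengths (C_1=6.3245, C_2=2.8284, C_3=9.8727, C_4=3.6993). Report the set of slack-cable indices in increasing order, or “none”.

cable 1: √((-2.0000)²+(6.0000)²)=6.3246, C_1=6.3245: taut
cable 2: √((2.0000)²+(-2.0000)²)=2.8284, C_2=2.8284: taut
cable 3: √((-6.0000)²+(6.0000)²)=8.4853, C_3=9.8727: slack
cable 4: √((-2.0000)²+(-2.0000)²)=2.8284, C_4=3.6993: slack

3, 4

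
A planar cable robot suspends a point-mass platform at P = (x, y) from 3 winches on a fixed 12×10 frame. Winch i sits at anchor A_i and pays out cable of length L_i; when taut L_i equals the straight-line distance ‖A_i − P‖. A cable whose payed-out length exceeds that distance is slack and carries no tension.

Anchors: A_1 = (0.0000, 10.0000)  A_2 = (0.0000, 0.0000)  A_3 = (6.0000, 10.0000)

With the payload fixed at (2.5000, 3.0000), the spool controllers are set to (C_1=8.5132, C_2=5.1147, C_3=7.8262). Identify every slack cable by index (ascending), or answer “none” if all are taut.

i=1: geometric 7.4330 vs commanded 8.5132 ⇒ slack
i=2: geometric 3.9051 vs commanded 5.1147 ⇒ slack
i=3: geometric 7.8262 vs commanded 7.8262 ⇒ taut

1, 2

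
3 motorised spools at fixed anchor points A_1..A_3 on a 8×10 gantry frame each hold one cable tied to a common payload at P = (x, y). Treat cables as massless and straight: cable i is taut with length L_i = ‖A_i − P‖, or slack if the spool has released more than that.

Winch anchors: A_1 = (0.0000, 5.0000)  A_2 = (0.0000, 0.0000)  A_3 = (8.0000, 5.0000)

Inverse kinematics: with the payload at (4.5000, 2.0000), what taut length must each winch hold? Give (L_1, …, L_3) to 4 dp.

L_1 = √((0.0000−4.5000)² + (5.0000−2.0000)²) = 5.4083
L_2 = √((0.0000−4.5000)² + (0.0000−2.0000)²) = 4.9244
L_3 = √((8.0000−4.5000)² + (5.0000−2.0000)²) = 4.6098

(5.4083, 4.9244, 4.6098)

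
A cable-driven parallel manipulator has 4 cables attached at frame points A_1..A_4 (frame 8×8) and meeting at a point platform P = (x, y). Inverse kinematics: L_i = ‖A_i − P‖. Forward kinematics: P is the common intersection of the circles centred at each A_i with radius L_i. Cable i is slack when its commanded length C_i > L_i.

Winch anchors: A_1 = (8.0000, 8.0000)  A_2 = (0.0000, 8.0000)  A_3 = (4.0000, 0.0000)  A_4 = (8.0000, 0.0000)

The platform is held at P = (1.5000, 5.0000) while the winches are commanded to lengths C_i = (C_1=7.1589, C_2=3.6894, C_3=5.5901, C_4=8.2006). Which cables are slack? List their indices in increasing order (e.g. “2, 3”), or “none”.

2

cable 1: L_1 = ‖A_1−P‖ = 7.1589;  C_1 = 7.1589 → taut
cable 2: L_2 = ‖A_2−P‖ = 3.3541;  C_2 = 3.6894 → slack
cable 3: L_3 = ‖A_3−P‖ = 5.5902;  C_3 = 5.5901 → taut
cable 4: L_4 = ‖A_4−P‖ = 8.2006;  C_4 = 8.2006 → taut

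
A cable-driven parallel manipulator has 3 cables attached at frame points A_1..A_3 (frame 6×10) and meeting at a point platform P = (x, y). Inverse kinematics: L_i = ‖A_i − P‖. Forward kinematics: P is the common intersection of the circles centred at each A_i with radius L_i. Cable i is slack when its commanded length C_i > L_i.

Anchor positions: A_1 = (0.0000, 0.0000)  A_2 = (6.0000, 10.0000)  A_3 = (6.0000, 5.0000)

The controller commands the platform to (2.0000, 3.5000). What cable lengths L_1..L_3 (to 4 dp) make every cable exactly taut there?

(4.0311, 7.6322, 4.2720)

L_1: Δ = A_1−P = (-2.0000, -3.5000) → ‖Δ‖ = √16.2500 = 4.0311
L_2: Δ = A_2−P = (4.0000, 6.5000) → ‖Δ‖ = √58.2500 = 7.6322
L_3: Δ = A_3−P = (4.0000, 1.5000) → ‖Δ‖ = √18.2500 = 4.2720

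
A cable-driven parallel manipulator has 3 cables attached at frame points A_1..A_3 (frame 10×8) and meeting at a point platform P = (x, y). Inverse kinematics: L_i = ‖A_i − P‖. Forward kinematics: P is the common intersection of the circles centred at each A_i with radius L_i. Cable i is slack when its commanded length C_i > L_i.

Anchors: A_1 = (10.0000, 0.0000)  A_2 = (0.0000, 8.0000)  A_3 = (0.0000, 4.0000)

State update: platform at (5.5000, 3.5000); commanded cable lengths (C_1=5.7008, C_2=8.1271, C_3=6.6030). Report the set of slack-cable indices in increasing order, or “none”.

2, 3

cable 1: √((4.5000)²+(-3.5000)²)=5.7009, C_1=5.7008: taut
cable 2: √((-5.5000)²+(4.5000)²)=7.1063, C_2=8.1271: slack
cable 3: √((-5.5000)²+(0.5000)²)=5.5227, C_3=6.6030: slack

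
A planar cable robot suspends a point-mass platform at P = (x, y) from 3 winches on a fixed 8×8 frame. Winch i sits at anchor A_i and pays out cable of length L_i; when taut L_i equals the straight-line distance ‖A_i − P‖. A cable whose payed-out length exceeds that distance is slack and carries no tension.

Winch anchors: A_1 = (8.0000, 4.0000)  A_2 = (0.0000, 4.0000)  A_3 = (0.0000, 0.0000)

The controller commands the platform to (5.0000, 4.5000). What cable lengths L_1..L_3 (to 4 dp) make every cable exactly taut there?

(3.0414, 5.0249, 6.7268)

L_1: Δ = A_1−P = (3.0000, -0.5000) → ‖Δ‖ = √9.2500 = 3.0414
L_2: Δ = A_2−P = (-5.0000, -0.5000) → ‖Δ‖ = √25.2500 = 5.0249
L_3: Δ = A_3−P = (-5.0000, -4.5000) → ‖Δ‖ = √45.2500 = 6.7268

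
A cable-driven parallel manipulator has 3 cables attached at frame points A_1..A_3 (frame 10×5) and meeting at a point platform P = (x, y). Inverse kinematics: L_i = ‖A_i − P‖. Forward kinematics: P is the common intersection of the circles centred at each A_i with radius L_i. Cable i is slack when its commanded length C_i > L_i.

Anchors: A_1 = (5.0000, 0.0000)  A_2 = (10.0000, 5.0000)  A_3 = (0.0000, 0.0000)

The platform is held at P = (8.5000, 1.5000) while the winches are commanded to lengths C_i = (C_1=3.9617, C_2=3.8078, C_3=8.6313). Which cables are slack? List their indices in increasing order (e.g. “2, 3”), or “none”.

i=1: geometric 3.8079 vs commanded 3.9617 ⇒ slack
i=2: geometric 3.8079 vs commanded 3.8078 ⇒ taut
i=3: geometric 8.6313 vs commanded 8.6313 ⇒ taut

1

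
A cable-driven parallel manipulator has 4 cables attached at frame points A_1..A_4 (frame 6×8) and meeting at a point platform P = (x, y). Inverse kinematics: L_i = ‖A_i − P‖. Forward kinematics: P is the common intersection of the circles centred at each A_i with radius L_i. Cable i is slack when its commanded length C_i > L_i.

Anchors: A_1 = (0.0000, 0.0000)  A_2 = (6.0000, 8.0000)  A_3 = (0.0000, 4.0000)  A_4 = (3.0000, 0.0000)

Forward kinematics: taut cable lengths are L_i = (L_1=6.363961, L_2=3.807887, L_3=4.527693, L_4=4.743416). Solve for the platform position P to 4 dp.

(4.5000, 4.5000)

each cable: (A_i−P)·(A_i−P) = L_i²; let c_i = ‖A_i‖²−L_i²
c_1 = 0.0000+0.0000−40.5000 = -40.5000
row 1: -12.0000x − 16.0000y = -126.0000  (c_2=85.5000)
row 2: 0.0000x − 8.0000y = -36.0000  (c_3=-4.5000)
row 3: -6.0000x + 0.0000y = -27.0000  (c_4=-13.5000)
Cramer on rows 1–2 → x = 4.5000, y = 4.5000
check cable 4: ‖A_4−P‖² = 22.5000 ≈ L_4² = 22.5000 ✓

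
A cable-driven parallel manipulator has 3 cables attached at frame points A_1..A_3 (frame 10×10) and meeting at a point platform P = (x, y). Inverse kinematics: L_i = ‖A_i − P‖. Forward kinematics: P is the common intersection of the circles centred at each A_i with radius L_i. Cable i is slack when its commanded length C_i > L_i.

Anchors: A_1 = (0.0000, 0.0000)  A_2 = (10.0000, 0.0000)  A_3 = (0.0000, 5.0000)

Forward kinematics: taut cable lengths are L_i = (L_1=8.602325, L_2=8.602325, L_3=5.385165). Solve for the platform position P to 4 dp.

expand ‖A_i−P‖²=L_i² and subtract eq 1 (k_i ≔ ‖A_i‖²−L_i²)
k_1 = 0.0000+0.0000−74.0000 = -74.0000
eq1−eq2 → [-20.0000  0.0000]·P = -100.0000
eq1−eq3 → [0.0000  -10.0000]·P = -70.0000
2×2 solve → P = (5.0000, 7.0000)

(5.0000, 7.0000)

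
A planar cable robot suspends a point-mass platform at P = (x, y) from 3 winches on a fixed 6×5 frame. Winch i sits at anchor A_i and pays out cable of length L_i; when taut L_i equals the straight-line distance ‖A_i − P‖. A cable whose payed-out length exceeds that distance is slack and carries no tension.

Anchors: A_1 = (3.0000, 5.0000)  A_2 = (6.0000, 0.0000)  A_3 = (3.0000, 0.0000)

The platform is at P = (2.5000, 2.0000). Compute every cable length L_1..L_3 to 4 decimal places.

(3.0414, 4.0311, 2.0616)

cable 1: Δx=0.5000, Δy=3.0000; L_1 = √(Δx²+Δy²) = 3.0414
cable 2: Δx=3.5000, Δy=-2.0000; L_2 = √(Δx²+Δy²) = 4.0311
cable 3: Δx=0.5000, Δy=-2.0000; L_3 = √(Δx²+Δy²) = 2.0616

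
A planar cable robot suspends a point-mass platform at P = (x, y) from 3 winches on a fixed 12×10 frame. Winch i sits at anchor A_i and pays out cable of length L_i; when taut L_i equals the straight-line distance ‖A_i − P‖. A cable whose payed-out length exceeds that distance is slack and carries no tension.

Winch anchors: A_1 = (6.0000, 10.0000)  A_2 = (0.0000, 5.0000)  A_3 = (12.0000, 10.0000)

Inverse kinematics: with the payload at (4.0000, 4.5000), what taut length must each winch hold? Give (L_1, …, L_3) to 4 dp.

(5.8523, 4.0311, 9.7082)

L_1: Δ = A_1−P = (2.0000, 5.5000) → ‖Δ‖ = √34.2500 = 5.8523
L_2: Δ = A_2−P = (-4.0000, 0.5000) → ‖Δ‖ = √16.2500 = 4.0311
L_3: Δ = A_3−P = (8.0000, 5.5000) → ‖Δ‖ = √94.2500 = 9.7082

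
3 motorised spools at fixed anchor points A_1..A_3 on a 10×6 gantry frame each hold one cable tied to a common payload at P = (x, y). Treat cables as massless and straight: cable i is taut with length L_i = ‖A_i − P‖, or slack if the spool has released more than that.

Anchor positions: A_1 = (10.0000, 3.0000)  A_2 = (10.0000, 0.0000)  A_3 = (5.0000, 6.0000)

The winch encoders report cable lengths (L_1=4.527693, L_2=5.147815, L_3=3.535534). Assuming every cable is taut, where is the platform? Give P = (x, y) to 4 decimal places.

each cable: (A_i−P)·(A_i−P) = L_i²; let q_i = ‖A_i‖²−L_i²
q_1 = 100.0000+9.0000−20.5000 = 88.5000
row 1: 0.0000x + 6.0000y = 15.0000  (q_2=73.5000)
row 2: 10.0000x − 6.0000y = 40.0000  (q_3=48.5000)
Cramer on rows 1–2 → x = 5.5000, y = 2.5000

(5.5000, 2.5000)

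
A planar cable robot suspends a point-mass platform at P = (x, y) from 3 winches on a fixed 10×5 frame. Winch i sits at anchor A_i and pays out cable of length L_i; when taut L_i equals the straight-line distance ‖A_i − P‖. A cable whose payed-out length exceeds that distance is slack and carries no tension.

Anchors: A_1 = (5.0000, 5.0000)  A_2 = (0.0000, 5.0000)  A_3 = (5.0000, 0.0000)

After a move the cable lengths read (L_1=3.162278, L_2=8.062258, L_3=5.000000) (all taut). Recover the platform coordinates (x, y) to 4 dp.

(8.0000, 4.0000)

expand ‖A_i−P‖²=L_i² and subtract eq 1 (c_i ≔ ‖A_i‖²−L_i²)
c_1 = 25.0000+25.0000−10.0000 = 40.0000
eq1−eq2 → [10.0000  0.0000]·P = 80.0000
eq1−eq3 → [0.0000  10.0000]·P = 40.0000
2×2 solve → P = (8.0000, 4.0000)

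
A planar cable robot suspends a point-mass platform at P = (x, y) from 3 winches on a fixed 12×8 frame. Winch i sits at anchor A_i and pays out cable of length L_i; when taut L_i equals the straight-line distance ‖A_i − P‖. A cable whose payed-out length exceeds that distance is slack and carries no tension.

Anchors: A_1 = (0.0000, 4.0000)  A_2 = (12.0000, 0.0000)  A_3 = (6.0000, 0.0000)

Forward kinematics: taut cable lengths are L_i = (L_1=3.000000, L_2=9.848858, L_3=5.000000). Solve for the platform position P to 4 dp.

circle eqns → linear via eq_j − eq_1; set q_j = A_j·A_j − L_j²
q_1 = 0.0000+16.0000−9.0000 = 7.0000
-24.0000·x + 8.0000·y = q_1−q_2 = -40.0000
-12.0000·x + 8.0000·y = q_1−q_3 = -4.0000
solve first two rows → x=3.0000, y=4.0000

(3.0000, 4.0000)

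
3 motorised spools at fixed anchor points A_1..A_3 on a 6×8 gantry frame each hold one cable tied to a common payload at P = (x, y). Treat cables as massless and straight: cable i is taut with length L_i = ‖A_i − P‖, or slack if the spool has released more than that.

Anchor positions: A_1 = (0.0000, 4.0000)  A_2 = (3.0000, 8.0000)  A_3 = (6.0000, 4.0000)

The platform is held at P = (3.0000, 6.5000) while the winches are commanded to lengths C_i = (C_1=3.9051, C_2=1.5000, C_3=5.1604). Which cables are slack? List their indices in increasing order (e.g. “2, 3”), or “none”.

3

cable 1: √((-3.0000)²+(-2.5000)²)=3.9051, C_1=3.9051: taut
cable 2: √((0.0000)²+(1.5000)²)=1.5000, C_2=1.5000: taut
cable 3: √((3.0000)²+(-2.5000)²)=3.9051, C_3=5.1604: slack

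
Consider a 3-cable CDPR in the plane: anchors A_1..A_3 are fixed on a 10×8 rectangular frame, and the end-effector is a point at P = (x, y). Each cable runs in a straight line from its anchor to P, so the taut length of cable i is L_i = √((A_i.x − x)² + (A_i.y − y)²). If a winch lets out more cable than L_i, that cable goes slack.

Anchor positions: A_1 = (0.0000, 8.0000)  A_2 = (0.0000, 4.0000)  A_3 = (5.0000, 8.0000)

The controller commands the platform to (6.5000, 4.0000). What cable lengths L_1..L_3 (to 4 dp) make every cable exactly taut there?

(7.6322, 6.5000, 4.2720)

cable 1: Δx=-6.5000, Δy=4.0000; L_1 = √(Δx²+Δy²) = 7.6322
cable 2: Δx=-6.5000, Δy=0.0000; L_2 = √(Δx²+Δy²) = 6.5000
cable 3: Δx=-1.5000, Δy=4.0000; L_3 = √(Δx²+Δy²) = 4.2720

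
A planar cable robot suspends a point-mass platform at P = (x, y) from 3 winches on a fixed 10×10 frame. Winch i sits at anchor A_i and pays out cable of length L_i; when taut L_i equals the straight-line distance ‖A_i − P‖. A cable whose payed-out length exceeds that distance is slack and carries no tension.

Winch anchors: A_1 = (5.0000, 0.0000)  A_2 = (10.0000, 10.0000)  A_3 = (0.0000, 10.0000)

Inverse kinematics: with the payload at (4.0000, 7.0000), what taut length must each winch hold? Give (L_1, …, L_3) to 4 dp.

(7.0711, 6.7082, 5.0000)

L_1: Δ = A_1−P = (1.0000, -7.0000) → ‖Δ‖ = √50.0000 = 7.0711
L_2: Δ = A_2−P = (6.0000, 3.0000) → ‖Δ‖ = √45.0000 = 6.7082
L_3: Δ = A_3−P = (-4.0000, 3.0000) → ‖Δ‖ = √25.0000 = 5.0000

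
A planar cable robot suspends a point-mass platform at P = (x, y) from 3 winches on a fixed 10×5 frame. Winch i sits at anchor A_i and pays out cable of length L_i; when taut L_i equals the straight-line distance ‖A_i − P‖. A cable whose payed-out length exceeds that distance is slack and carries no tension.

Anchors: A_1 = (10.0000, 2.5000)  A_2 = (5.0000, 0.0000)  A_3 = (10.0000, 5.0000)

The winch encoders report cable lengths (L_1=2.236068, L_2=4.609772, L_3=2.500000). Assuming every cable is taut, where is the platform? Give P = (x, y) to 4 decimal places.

(8.0000, 3.5000)

circle eqns → linear via eq_j − eq_1; set q_j = A_j·A_j − L_j²
q_1 = 100.0000+6.2500−5.0000 = 101.2500
10.0000·x + 5.0000·y = q_1−q_2 = 97.5000
0.0000·x − 5.0000·y = q_1−q_3 = -17.5000
solve first two rows → x=8.0000, y=3.5000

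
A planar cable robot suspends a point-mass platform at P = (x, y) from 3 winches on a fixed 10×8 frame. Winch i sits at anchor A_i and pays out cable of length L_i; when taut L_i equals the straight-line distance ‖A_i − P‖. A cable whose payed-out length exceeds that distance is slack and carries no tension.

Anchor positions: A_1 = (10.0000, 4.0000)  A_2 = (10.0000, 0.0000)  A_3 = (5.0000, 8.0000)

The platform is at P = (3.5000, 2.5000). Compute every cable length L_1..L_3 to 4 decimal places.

L_1 = √((10.0000−3.5000)² + (4.0000−2.5000)²) = 6.6708
L_2 = √((10.0000−3.5000)² + (0.0000−2.5000)²) = 6.9642
L_3 = √((5.0000−3.5000)² + (8.0000−2.5000)²) = 5.7009

(6.6708, 6.9642, 5.7009)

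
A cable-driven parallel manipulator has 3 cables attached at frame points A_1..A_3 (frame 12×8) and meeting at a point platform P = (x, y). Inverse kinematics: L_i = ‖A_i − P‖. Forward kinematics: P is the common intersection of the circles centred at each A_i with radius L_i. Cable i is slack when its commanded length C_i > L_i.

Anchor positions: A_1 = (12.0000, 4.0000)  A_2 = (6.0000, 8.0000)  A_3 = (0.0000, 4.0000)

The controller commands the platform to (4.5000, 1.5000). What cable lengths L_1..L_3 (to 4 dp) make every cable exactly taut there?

(7.9057, 6.6708, 5.1478)

L_1 = √((12.0000−4.5000)² + (4.0000−1.5000)²) = 7.9057
L_2 = √((6.0000−4.5000)² + (8.0000−1.5000)²) = 6.6708
L_3 = √((0.0000−4.5000)² + (4.0000−1.5000)²) = 5.1478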